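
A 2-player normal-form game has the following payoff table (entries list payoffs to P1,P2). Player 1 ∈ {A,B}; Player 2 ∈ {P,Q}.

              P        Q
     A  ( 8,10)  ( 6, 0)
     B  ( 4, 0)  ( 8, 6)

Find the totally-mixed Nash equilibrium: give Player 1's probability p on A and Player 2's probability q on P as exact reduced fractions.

p=3/8, q=1/3

P1 indiff ⇒ q·8+(1-q)·6 = q·4+(1-q)·8 ⇒ q(4) = (1-q)(2) ⇒ q = 1/3
P2 indiff ⇒ p·10+(1-p)·0 = p·0+(1-p)·6 ⇒ p(10) = (1-p)(6) ⇒ p = 3/8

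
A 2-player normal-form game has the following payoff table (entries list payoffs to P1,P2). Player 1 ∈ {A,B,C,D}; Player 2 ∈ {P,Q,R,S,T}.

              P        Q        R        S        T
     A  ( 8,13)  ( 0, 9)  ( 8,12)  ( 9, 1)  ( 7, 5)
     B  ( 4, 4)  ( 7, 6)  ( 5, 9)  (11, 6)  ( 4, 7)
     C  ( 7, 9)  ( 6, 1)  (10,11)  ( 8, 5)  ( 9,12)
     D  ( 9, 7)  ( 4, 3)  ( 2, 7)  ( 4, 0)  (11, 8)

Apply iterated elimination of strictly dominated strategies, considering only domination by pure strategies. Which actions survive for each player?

Remaining: P1:{A,C,D} P2:{P,R,T}

P2 drop Q (R beats it: A:12>9 B:9>6 C:11>1 D:7>3)
P2 drop S (R beats it: A:12>1 B:9>6 C:11>5 D:7>0)
P1 drop B (A beats it: P:8>4 R:8>5 T:7>4)
P1→{A,C,D} P2→{P,R,T}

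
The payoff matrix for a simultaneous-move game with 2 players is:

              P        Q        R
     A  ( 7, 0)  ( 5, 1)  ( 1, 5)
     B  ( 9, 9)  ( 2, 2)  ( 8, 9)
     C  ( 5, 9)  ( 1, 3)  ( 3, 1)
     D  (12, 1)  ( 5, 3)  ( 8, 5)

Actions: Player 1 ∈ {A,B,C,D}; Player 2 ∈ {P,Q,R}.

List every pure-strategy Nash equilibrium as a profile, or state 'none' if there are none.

NE set: (B,R), (D,R)

(A,P): not NE [P1→D gives 12>7; P2→R gives 5>0]
(A,Q): not NE [P2→R gives 5>1]
(A,R): not NE [P1→D gives 8>1]
(B,P): not NE [P1→D gives 12>9]
(B,Q): not NE [P1→D gives 5>2; P2→R gives 9>2]
(B,R): NE
(C,P): not NE [P1→D gives 12>5]
(C,Q): not NE [P1→D gives 5>1; P2→P gives 9>3]
(C,R): not NE [P1→D gives 8>3; P2→P gives 9>1]
(D,P): not NE [P2→R gives 5>1]
(D,Q): not NE [P2→R gives 5>3]
(D,R): NE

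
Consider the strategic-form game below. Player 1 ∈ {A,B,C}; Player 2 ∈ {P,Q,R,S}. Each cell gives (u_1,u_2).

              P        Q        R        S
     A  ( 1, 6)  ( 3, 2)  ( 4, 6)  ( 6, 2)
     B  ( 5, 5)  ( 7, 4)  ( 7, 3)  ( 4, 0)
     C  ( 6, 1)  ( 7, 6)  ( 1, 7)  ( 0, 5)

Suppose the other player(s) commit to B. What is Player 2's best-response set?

u_2(P vs B) = 5
u_2(Q vs B) = 4
u_2(R vs B) = 3
u_2(S vs B) = 0
max payoff 5 at {P}

BR_2 = {P}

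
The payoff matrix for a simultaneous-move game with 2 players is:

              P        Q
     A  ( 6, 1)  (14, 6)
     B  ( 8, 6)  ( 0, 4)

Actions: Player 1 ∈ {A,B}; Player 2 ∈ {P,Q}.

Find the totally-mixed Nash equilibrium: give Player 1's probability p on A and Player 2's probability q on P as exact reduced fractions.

P1 indiff ⇒ q·6+(1-q)·14 = q·8+(1-q)·0 ⇒ q(-2) = (1-q)(-14) ⇒ q = 7/8
P2 indiff ⇒ p·1+(1-p)·6 = p·6+(1-p)·4 ⇒ p(-5) = (1-p)(-2) ⇒ p = 2/7

(p,q) = (2/7, 7/8)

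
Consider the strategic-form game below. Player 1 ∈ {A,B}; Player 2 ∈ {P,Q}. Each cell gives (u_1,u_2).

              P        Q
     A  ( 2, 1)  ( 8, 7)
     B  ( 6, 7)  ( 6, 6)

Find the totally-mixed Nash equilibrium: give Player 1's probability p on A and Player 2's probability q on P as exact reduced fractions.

P1 mixes 1/7 on A; P2 mixes 1/3 on P

P1 indiff ⇒ q·2+(1-q)·8 = q·6+(1-q)·6 ⇒ q(-4) = (1-q)(-2) ⇒ q = 1/3
P2 indiff ⇒ p·1+(1-p)·7 = p·7+(1-p)·6 ⇒ p(-6) = (1-p)(-1) ⇒ p = 1/7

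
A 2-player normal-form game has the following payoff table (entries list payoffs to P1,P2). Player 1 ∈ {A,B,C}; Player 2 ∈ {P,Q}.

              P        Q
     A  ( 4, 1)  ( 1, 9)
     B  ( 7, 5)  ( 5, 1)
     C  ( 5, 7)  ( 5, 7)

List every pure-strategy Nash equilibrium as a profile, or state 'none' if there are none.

Nash profiles: (B,P), (C,Q)

(A,P): not NE [P1→B gives 7>4; P2→Q gives 9>1]
(A,Q): not NE [P1→C gives 5>1]
(B,P): NE
(B,Q): not NE [P2→P gives 5>1]
(C,P): not NE [P1→B gives 7>5]
(C,Q): NE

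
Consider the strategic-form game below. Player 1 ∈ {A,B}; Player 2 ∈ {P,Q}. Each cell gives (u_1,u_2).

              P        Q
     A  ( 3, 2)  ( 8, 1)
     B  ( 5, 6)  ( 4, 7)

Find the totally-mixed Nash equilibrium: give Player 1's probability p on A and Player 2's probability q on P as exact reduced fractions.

p=1/2, q=2/3

P1 indiff ⇒ q·3+(1-q)·8 = q·5+(1-q)·4 ⇒ q(-2) = (1-q)(-4) ⇒ q = 2/3
P2 indiff ⇒ p·2+(1-p)·6 = p·1+(1-p)·7 ⇒ p(1) = (1-p)(1) ⇒ p = 1/2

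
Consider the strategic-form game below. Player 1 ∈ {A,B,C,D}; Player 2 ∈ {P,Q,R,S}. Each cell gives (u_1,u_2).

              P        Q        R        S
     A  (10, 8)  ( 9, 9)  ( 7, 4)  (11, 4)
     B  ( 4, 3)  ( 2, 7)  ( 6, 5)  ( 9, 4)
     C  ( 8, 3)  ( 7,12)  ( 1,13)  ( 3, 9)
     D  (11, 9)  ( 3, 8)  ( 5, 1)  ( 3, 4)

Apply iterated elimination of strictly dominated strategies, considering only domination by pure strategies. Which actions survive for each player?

IESDS → P1:{A,D} P2:{P,Q}

P1 drop B (A beats it: P:10>4 Q:9>2 R:7>6 S:11>9)
P1 drop C (A beats it: P:10>8 Q:9>7 R:7>1 S:11>3)
P2 drop R (P beats it: A:8>4 D:9>1)
P2 drop S (P beats it: A:8>4 D:9>4)
P1→{A,D} P2→{P,Q}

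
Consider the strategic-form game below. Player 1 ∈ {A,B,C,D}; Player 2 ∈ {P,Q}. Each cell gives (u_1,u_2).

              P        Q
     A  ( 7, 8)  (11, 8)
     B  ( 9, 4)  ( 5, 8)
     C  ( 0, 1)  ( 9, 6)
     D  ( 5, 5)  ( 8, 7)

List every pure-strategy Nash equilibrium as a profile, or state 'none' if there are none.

PSNE = {(A,Q)}

(A,P): not NE [P1→B gives 9>7]
(A,Q): NE
(B,P): not NE [P2→Q gives 8>4]
(B,Q): not NE [P1→A gives 11>5]
(C,P): not NE [P1→B gives 9>0; P2→Q gives 6>1]
(C,Q): not NE [P1→A gives 11>9]
(D,P): not NE [P1→B gives 9>5; P2→Q gives 7>5]
(D,Q): not NE [P1→A gives 11>8]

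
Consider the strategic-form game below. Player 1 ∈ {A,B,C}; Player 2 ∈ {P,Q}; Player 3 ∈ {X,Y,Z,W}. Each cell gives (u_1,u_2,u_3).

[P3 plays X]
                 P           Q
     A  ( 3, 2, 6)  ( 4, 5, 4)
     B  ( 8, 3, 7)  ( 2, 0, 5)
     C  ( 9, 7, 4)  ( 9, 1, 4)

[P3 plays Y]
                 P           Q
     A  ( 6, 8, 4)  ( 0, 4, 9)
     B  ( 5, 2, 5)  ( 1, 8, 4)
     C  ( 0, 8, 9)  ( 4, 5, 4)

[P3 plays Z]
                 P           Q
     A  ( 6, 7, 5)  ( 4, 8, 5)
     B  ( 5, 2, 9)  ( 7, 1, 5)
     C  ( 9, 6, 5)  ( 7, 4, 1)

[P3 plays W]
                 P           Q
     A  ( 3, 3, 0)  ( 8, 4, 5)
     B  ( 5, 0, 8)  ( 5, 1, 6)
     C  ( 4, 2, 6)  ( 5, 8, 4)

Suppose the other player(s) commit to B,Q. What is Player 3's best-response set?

u_3(X vs B,Q) = 5
u_3(Y vs B,Q) = 4
u_3(Z vs B,Q) = 5
u_3(W vs B,Q) = 6
max payoff 6 at {W}

P3 best: {W}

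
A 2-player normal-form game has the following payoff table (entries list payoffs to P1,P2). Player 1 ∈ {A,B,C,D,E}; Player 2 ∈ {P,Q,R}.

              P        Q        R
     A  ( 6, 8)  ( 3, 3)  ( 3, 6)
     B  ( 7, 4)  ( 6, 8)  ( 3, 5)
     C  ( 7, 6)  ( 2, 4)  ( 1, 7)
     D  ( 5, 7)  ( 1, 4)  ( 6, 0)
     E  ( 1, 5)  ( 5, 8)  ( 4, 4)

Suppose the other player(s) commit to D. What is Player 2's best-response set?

BR_2 = {P}

u_2(P vs D) = 7
u_2(Q vs D) = 4
u_2(R vs D) = 0
max payoff 7 at {P}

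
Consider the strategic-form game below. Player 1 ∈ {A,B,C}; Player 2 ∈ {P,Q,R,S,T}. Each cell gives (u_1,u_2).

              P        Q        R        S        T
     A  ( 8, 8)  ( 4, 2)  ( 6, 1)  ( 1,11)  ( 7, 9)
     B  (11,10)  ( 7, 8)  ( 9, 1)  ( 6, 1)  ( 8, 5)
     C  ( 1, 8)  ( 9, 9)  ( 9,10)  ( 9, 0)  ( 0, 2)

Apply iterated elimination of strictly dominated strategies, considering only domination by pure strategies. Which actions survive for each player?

Remaining: P1:{B,C} P2:{P,Q,R}

P1 drop A (B beats it: P:11>8 Q:7>4 R:9>6 S:6>1 T:8>7)
P2 drop S (P beats it: B:10>1 C:8>0)
P2 drop T (P beats it: B:10>5 C:8>2)
P1→{B,C} P2→{P,Q,R}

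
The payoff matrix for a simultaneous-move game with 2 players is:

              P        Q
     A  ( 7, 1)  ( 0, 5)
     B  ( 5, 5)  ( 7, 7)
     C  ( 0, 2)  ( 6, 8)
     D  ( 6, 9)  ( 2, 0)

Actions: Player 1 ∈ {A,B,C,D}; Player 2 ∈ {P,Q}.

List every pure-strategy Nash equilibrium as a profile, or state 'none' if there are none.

Nash profiles: (B,Q)

(A,P): not NE [P2→Q gives 5>1]
(A,Q): not NE [P1→B gives 7>0]
(B,P): not NE [P1→A gives 7>5; P2→Q gives 7>5]
(B,Q): NE
(C,P): not NE [P1→A gives 7>0; P2→Q gives 8>2]
(C,Q): not NE [P1→B gives 7>6]
(D,P): not NE [P1→A gives 7>6]
(D,Q): not NE [P1→B gives 7>2; P2→P gives 9>0]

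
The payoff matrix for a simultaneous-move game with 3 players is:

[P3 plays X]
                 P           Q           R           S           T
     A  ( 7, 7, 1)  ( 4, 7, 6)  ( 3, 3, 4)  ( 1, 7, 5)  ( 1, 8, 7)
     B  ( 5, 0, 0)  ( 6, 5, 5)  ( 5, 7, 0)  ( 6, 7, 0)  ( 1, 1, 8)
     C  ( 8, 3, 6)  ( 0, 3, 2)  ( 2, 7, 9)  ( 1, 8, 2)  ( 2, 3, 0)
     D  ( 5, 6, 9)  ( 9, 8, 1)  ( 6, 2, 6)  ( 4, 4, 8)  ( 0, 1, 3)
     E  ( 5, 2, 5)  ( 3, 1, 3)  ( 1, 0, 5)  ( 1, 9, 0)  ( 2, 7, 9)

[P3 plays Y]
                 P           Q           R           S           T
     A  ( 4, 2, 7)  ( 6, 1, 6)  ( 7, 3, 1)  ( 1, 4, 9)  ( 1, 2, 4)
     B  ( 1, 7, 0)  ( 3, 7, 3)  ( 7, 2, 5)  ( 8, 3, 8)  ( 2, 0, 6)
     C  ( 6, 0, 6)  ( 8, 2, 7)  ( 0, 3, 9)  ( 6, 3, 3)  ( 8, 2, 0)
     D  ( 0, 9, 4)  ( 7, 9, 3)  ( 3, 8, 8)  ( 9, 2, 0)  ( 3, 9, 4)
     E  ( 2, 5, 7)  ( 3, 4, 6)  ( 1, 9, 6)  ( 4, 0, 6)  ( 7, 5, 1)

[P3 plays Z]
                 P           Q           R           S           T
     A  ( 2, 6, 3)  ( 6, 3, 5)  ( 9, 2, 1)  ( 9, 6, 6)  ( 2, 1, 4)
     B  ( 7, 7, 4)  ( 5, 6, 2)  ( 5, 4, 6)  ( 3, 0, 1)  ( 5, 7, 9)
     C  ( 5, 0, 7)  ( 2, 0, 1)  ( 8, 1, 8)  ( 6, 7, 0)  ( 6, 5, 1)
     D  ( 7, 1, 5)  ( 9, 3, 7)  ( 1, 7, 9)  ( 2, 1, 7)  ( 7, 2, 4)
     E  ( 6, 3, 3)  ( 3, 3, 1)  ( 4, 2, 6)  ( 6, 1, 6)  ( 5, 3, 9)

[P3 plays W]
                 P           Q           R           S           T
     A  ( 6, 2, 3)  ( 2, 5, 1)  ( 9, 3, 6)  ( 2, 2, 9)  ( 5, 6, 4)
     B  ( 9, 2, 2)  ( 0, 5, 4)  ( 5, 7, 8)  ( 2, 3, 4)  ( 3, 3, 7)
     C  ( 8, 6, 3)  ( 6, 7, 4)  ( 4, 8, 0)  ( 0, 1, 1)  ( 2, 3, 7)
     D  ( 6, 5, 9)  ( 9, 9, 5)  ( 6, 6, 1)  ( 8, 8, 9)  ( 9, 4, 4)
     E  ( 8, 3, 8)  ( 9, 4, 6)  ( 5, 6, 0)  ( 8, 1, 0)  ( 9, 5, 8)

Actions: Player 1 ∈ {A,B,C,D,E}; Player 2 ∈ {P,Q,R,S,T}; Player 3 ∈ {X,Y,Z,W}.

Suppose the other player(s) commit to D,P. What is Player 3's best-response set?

u_3(X vs D,P) = 9
u_3(Y vs D,P) = 4
u_3(Z vs D,P) = 5
u_3(W vs D,P) = 9
max payoff 9 at {X,W}

argmax u_3 = {X,W}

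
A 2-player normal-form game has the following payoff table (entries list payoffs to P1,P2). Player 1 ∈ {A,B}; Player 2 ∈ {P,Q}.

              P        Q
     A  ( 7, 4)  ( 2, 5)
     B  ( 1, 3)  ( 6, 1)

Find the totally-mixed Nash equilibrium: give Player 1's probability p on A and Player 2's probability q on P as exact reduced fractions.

P1 mixes 2/3 on A; P2 mixes 2/5 on P

P1 indiff ⇒ q·7+(1-q)·2 = q·1+(1-q)·6 ⇒ q(6) = (1-q)(4) ⇒ q = 2/5
P2 indiff ⇒ p·4+(1-p)·3 = p·5+(1-p)·1 ⇒ p(-1) = (1-p)(-2) ⇒ p = 2/3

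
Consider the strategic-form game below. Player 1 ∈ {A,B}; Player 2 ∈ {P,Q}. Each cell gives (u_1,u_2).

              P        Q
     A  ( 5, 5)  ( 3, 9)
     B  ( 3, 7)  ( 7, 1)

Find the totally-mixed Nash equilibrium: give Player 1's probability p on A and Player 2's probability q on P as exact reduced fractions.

p=3/5, q=2/3

P1 indiff ⇒ q·5+(1-q)·3 = q·3+(1-q)·7 ⇒ q(2) = (1-q)(4) ⇒ q = 2/3
P2 indiff ⇒ p·5+(1-p)·7 = p·9+(1-p)·1 ⇒ p(-4) = (1-p)(-6) ⇒ p = 3/5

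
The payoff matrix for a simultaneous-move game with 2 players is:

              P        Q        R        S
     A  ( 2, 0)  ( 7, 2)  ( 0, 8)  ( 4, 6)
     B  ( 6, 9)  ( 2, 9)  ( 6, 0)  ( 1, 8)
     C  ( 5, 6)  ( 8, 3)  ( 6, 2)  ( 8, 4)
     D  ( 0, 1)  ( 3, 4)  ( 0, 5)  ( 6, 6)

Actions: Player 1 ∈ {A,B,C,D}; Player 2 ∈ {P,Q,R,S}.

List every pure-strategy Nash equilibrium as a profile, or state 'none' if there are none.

NE set: (B,P)

(A,P): not NE [P1→B gives 6>2; P2→R gives 8>0]
(A,Q): not NE [P1→C gives 8>7; P2→R gives 8>2]
(A,R): not NE [P1→C gives 6>0]
(A,S): not NE [P1→C gives 8>4; P2→R gives 8>6]
(B,P): NE
(B,Q): not NE [P1→C gives 8>2]
(B,R): not NE [P2→Q gives 9>0]
(B,S): not NE [P1→C gives 8>1; P2→Q gives 9>8]
(C,P): not NE [P1→B gives 6>5]
(C,Q): not NE [P2→P gives 6>3]
(C,R): not NE [P2→P gives 6>2]
(C,S): not NE [P2→P gives 6>4]
(D,P): not NE [P1→B gives 6>0; P2→S gives 6>1]
(D,Q): not NE [P1→C gives 8>3; P2→S gives 6>4]
(D,R): not NE [P1→C gives 6>0; P2→S gives 6>5]
(D,S): not NE [P1→C gives 8>6]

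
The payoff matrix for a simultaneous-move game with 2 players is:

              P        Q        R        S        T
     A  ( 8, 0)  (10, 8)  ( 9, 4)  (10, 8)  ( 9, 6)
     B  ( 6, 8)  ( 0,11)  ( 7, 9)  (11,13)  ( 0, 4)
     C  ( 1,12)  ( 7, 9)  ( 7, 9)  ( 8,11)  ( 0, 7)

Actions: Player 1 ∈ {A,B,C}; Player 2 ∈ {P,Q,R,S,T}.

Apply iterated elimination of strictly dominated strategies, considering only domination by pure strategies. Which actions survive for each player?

Remaining: P1:{A,B} P2:{Q,S}

P1 drop C (A beats it: P:8>1 Q:10>7 R:9>7 S:10>8 T:9>0)
P2 drop P (Q beats it: A:8>0 B:11>8)
P2 drop R (Q beats it: A:8>4 B:11>9)
P2 drop T (Q beats it: A:8>6 B:11>4)
P1→{A,B} P2→{Q,S}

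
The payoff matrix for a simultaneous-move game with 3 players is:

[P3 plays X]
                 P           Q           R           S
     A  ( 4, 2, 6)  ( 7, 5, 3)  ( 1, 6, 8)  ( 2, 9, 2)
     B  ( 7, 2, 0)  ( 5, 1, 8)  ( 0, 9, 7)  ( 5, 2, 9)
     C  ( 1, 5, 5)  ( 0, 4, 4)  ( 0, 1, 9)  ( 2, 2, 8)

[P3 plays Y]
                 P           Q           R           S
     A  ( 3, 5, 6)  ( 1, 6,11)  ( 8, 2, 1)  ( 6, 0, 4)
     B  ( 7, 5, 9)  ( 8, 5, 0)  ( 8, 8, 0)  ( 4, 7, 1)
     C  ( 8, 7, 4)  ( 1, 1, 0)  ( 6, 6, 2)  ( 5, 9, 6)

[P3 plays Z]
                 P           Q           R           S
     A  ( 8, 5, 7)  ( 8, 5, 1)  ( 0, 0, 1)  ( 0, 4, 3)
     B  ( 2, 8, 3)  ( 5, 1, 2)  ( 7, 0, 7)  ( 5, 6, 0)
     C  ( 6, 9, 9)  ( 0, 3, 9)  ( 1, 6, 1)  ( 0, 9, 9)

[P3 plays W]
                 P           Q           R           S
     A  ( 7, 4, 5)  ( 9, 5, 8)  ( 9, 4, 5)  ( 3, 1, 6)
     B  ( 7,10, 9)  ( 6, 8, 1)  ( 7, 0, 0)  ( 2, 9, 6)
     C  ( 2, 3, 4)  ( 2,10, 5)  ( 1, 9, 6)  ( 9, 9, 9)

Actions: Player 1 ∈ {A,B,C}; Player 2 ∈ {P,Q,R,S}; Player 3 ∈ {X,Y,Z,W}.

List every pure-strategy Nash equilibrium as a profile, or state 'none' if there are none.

NE set: (A,P,Z), (B,P,W)

(A,P,X): not NE [P1→B gives 7>4; P2→S gives 9>2; P3→Z gives 7>6]
(A,P,Y): not NE [P1→C gives 8>3; P2→Q gives 6>5; P3→Z gives 7>6]
(A,P,Z): NE
(A,P,W): not NE [P2→Q gives 5>4; P3→Z gives 7>5]
(A,Q,X): not NE [P2→S gives 9>5; P3→Y gives 11>3]
(A,Q,Y): not NE [P1→B gives 8>1]
(A,Q,Z): not NE [P3→Y gives 11>1]
(A,Q,W): not NE [P3→Y gives 11>8]
(A,R,X): not NE [P2→S gives 9>6]
(A,R,Y): not NE [P2→Q gives 6>2; P3→X gives 8>1]
(A,R,Z): not NE [P1→B gives 7>0; P2→Q gives 5>0; P3→X gives 8>1]
(A,R,W): not NE [P2→Q gives 5>4; P3→X gives 8>5]
(A,S,X): not NE [P1→B gives 5>2; P3→W gives 6>2]
(A,S,Y): not NE [P2→Q gives 6>0; P3→W gives 6>4]
(A,S,Z): not NE [P1→B gives 5>0; P2→Q gives 5>4; P3→W gives 6>3]
(A,S,W): not NE [P1→C gives 9>3; P2→Q gives 5>1]
(B,P,X): not NE [P2→R gives 9>2; P3→W gives 9>0]
(B,P,Y): not NE [P1→C gives 8>7; P2→R gives 8>5]
(B,P,Z): not NE [P1→A gives 8>2; P3→W gives 9>3]
(B,P,W): NE
(B,Q,X): not NE [P1→A gives 7>5; P2→R gives 9>1]
(B,Q,Y): not NE [P2→R gives 8>5; P3→X gives 8>0]
(B,Q,Z): not NE [P1→A gives 8>5; P2→P gives 8>1; P3→X gives 8>2]
(B,Q,W): not NE [P1→A gives 9>6; P2→P gives 10>8; P3→X gives 8>1]
(B,R,X): not NE [P1→A gives 1>0]
(B,R,Y): not NE [P3→Z gives 7>0]
(B,R,Z): not NE [P2→P gives 8>0]
(B,R,W): not NE [P1→A gives 9>7; P2→P gives 10>0; P3→Z gives 7>0]
(B,S,X): not NE [P2→R gives 9>2]
(B,S,Y): not NE [P1→A gives 6>4; P2→R gives 8>7; P3→X gives 9>1]
(B,S,Z): not NE [P2→P gives 8>6; P3→X gives 9>0]
(B,S,W): not NE [P1→C gives 9>2; P2→P gives 10>9; P3→X gives 9>6]
(C,P,X): not NE [P1→B gives 7>1; P3→Z gives 9>5]
(C,P,Y): not NE [P2→S gives 9>7; P3→Z gives 9>4]
(C,P,Z): not NE [P1→A gives 8>6]
(C,P,W): not NE [P1→B gives 7>2; P2→Q gives 10>3; P3→Z gives 9>4]
(C,Q,X): not NE [P1→A gives 7>0; P2→P gives 5>4; P3→Z gives 9>4]
(C,Q,Y): not NE [P1→B gives 8>1; P2→S gives 9>1; P3→Z gives 9>0]
(C,Q,Z): not NE [P1→A gives 8>0; P2→S gives 9>3]
(C,Q,W): not NE [P1→A gives 9>2; P3→Z gives 9>5]
(C,R,X): not NE [P1→A gives 1>0; P2→P gives 5>1]
(C,R,Y): not NE [P1→B gives 8>6; P2→S gives 9>6; P3→X gives 9>2]
(C,R,Z): not NE [P1→B gives 7>1; P2→S gives 9>6; P3→X gives 9>1]
(C,R,W): not NE [P1→A gives 9>1; P2→Q gives 10>9; P3→X gives 9>6]
(C,S,X): not NE [P1→B gives 5>2; P2→P gives 5>2; P3→W gives 9>8]
(C,S,Y): not NE [P1→A gives 6>5; P3→W gives 9>6]
(C,S,Z): not NE [P1→B gives 5>0]
(C,S,W): not NE [P2→Q gives 10>9]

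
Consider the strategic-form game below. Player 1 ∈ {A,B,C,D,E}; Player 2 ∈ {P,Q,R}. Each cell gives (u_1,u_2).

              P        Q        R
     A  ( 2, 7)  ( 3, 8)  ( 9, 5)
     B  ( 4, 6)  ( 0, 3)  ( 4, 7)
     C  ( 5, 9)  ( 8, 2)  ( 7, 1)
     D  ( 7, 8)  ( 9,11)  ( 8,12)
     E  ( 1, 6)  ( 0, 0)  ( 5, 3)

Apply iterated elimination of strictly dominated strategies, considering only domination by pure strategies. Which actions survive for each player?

Survivors P1:{A,D} P2:{Q,R}

P1 drop B (C beats it: P:5>4 Q:8>0 R:7>4)
P1 drop C (D beats it: P:7>5 Q:9>8 R:8>7)
P1 drop E (A beats it: P:2>1 Q:3>0 R:9>5)
P2 drop P (Q beats it: A:8>7 D:11>8)
P1→{A,D} P2→{Q,R}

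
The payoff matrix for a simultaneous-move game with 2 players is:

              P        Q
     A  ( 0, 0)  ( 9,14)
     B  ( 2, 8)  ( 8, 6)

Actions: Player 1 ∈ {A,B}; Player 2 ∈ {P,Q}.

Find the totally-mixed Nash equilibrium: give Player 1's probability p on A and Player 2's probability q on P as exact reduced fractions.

P1 indiff ⇒ q·0+(1-q)·9 = q·2+(1-q)·8 ⇒ q(-2) = (1-q)(-1) ⇒ q = 1/3
P2 indiff ⇒ p·0+(1-p)·8 = p·14+(1-p)·6 ⇒ p(-14) = (1-p)(-2) ⇒ p = 1/8

P1 mixes 1/8 on A; P2 mixes 1/3 on P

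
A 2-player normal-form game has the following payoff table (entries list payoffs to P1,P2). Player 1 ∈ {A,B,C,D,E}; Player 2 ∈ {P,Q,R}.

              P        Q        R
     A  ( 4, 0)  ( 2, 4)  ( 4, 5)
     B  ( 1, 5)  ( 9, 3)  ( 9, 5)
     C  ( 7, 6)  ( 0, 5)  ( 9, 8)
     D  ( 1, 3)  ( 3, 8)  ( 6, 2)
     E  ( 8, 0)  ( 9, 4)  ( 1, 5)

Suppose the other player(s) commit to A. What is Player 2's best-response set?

BR_2 = {R}

u_2(P vs A) = 0
u_2(Q vs A) = 4
u_2(R vs A) = 5
max payoff 5 at {R}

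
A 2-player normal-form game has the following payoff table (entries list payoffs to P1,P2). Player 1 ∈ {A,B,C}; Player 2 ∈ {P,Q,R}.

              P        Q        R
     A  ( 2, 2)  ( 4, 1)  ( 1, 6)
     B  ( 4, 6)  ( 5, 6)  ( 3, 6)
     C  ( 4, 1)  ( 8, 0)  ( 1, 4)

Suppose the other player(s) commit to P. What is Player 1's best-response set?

P1 best: {B,C}

u_1(A vs P) = 2
u_1(B vs P) = 4
u_1(C vs P) = 4
max payoff 4 at {B,C}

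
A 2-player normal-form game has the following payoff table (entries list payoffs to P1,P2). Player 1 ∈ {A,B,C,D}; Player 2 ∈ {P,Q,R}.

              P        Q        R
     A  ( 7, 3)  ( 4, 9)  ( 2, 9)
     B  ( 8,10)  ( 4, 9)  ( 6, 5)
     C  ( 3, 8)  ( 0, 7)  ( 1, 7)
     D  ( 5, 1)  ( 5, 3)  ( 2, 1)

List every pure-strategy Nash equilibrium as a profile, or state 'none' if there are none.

Nash profiles: (B,P), (D,Q)

(A,P): not NE [P1→B gives 8>7; P2→R gives 9>3]
(A,Q): not NE [P1→D gives 5>4]
(A,R): not NE [P1→B gives 6>2]
(B,P): NE
(B,Q): not NE [P1→D gives 5>4; P2→P gives 10>9]
(B,R): not NE [P2→P gives 10>5]
(C,P): not NE [P1→B gives 8>3]
(C,Q): not NE [P1→D gives 5>0; P2→P gives 8>7]
(C,R): not NE [P1→B gives 6>1; P2→P gives 8>7]
(D,P): not NE [P1→B gives 8>5; P2→Q gives 3>1]
(D,Q): NE
(D,R): not NE [P1→B gives 6>2; P2→Q gives 3>1]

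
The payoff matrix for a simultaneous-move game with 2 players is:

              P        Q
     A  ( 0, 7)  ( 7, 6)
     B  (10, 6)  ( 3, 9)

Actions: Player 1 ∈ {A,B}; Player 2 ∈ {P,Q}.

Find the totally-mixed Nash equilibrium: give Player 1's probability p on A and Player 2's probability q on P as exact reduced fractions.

P1 indiff ⇒ q·0+(1-q)·7 = q·10+(1-q)·3 ⇒ q(-10) = (1-q)(-4) ⇒ q = 2/7
P2 indiff ⇒ p·7+(1-p)·6 = p·6+(1-p)·9 ⇒ p(1) = (1-p)(3) ⇒ p = 3/4

p=3/4, q=2/7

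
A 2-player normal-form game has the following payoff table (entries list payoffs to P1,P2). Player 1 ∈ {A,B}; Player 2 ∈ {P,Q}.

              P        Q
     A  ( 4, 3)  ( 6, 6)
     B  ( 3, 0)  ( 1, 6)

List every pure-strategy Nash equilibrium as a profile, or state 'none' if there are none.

NE set: (A,Q)

(A,P): not NE [P2→Q gives 6>3]
(A,Q): NE
(B,P): not NE [P1→A gives 4>3; P2→Q gives 6>0]
(B,Q): not NE [P1→A gives 6>1]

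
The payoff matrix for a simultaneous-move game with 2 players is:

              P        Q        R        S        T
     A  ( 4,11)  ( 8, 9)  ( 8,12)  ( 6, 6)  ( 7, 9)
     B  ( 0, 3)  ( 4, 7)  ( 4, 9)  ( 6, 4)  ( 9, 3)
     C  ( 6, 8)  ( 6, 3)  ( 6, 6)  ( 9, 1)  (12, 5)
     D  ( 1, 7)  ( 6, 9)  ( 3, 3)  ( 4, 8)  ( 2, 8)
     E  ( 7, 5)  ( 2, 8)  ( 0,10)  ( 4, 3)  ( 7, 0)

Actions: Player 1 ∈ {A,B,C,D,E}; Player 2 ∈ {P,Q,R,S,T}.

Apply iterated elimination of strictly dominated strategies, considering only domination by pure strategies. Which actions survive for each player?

Survivors P1:{A,C,E} P2:{P,R}

P1 drop B (C beats it: P:6>0 Q:6>4 R:6>4 S:9>6 T:12>9)
P1 drop D (A beats it: P:4>1 Q:8>6 R:8>3 S:6>4 T:7>2)
P2 drop Q (R beats it: A:12>9 C:6>3 E:10>8)
P2 drop S (P beats it: A:11>6 C:8>1 E:5>3)
P2 drop T (P beats it: A:11>9 C:8>5 E:5>0)
P1→{A,C,E} P2→{P,R}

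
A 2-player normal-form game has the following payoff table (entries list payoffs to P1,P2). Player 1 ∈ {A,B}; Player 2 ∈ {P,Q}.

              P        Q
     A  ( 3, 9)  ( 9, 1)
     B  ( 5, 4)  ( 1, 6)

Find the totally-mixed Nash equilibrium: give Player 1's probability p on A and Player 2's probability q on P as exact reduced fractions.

p=1/5, q=4/5

P1 indiff ⇒ q·3+(1-q)·9 = q·5+(1-q)·1 ⇒ q(-2) = (1-q)(-8) ⇒ q = 4/5
P2 indiff ⇒ p·9+(1-p)·4 = p·1+(1-p)·6 ⇒ p(8) = (1-p)(2) ⇒ p = 1/5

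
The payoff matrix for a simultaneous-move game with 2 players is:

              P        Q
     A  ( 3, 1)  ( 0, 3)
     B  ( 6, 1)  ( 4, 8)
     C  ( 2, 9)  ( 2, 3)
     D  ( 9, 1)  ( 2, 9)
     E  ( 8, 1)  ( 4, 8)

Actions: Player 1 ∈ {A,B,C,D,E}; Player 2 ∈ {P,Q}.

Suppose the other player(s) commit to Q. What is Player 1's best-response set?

u_1(A vs Q) = 0
u_1(B vs Q) = 4
u_1(C vs Q) = 2
u_1(D vs Q) = 2
u_1(E vs Q) = 4
max payoff 4 at {B,E}

argmax u_1 = {B,E}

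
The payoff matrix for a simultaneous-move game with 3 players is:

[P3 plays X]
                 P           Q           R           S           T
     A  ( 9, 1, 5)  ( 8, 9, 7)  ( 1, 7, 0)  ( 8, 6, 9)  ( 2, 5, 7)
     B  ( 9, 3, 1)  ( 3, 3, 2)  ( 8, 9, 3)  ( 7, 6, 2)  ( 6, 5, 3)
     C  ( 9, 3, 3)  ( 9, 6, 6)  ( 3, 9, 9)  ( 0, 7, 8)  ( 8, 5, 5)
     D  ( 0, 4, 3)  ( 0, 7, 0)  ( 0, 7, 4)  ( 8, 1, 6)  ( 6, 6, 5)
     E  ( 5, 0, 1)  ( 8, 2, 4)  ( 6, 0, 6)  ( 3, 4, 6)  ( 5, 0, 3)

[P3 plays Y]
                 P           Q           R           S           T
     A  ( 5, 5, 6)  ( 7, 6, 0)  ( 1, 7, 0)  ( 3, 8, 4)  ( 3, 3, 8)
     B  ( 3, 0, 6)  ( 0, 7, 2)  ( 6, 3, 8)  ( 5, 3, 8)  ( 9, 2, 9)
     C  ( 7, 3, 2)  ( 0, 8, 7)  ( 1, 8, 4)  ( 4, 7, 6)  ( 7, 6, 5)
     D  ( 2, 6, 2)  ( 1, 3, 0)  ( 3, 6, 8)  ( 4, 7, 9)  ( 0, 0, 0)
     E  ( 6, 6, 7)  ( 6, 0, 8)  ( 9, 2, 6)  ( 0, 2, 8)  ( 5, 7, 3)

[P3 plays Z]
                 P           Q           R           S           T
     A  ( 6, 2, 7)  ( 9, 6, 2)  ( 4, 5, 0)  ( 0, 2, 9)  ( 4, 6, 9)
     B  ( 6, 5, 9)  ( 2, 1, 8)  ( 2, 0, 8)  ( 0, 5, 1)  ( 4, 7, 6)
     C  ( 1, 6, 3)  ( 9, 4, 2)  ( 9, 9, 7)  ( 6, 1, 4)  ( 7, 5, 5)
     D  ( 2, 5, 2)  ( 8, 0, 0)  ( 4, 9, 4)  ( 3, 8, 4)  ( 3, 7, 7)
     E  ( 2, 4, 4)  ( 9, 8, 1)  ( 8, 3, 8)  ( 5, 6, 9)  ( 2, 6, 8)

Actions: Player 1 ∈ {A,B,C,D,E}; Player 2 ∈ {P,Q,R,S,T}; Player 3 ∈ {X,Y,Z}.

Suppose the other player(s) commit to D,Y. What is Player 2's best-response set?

P2 best: {S}

u_2(P vs D,Y) = 6
u_2(Q vs D,Y) = 3
u_2(R vs D,Y) = 6
u_2(S vs D,Y) = 7
u_2(T vs D,Y) = 0
max payoff 7 at {S}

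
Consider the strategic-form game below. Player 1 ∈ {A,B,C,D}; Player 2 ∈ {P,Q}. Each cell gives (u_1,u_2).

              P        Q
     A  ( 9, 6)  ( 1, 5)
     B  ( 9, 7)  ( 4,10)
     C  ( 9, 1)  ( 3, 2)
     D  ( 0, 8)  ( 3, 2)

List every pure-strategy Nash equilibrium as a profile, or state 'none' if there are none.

(A,P): NE
(A,Q): not NE [P1→B gives 4>1; P2→P gives 6>5]
(B,P): not NE [P2→Q gives 10>7]
(B,Q): NE
(C,P): not NE [P2→Q gives 2>1]
(C,Q): not NE [P1→B gives 4>3]
(D,P): not NE [P1→C gives 9>0]
(D,Q): not NE [P1→B gives 4>3; P2→P gives 8>2]

Nash profiles: (A,P), (B,Q)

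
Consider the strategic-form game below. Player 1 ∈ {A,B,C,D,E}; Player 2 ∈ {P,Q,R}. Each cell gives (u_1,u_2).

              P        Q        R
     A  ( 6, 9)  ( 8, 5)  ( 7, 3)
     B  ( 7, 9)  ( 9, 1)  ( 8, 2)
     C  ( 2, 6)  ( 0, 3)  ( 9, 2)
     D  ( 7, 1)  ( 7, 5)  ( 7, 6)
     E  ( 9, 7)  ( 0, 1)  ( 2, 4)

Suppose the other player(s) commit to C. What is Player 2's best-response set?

u_2(P vs C) = 6
u_2(Q vs C) = 3
u_2(R vs C) = 2
max payoff 6 at {P}

argmax u_2 = {P}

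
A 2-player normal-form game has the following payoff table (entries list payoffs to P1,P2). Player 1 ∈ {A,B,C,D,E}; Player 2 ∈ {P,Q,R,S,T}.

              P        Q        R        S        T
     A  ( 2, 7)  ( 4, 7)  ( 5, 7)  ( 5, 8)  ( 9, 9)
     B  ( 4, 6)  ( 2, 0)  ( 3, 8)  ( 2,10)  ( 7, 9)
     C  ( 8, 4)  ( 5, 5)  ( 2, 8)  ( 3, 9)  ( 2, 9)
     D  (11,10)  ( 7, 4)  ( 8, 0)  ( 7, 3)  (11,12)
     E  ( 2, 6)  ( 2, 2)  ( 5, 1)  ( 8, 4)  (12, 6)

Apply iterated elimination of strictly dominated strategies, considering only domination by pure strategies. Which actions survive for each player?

Survivors P1:{D,E} P2:{P,T}

P1 drop A (D beats it: P:11>2 Q:7>4 R:8>5 S:7>5 T:11>9)
P1 drop B (D beats it: P:11>4 Q:7>2 R:8>3 S:7>2 T:11>7)
P1 drop C (D beats it: P:11>8 Q:7>5 R:8>2 S:7>3 T:11>2)
P2 drop Q (P beats it: D:10>4 E:6>2)
P2 drop R (P beats it: D:10>0 E:6>1)
P2 drop S (P beats it: D:10>3 E:6>4)
P1→{D,E} P2→{P,T}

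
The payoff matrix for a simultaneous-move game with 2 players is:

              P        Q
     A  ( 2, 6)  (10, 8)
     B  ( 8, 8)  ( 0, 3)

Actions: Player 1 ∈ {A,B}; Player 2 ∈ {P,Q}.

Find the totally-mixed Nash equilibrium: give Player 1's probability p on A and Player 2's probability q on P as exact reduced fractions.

p=5/7, q=5/8

P1 indiff ⇒ q·2+(1-q)·10 = q·8+(1-q)·0 ⇒ q(-6) = (1-q)(-10) ⇒ q = 5/8
P2 indiff ⇒ p·6+(1-p)·8 = p·8+(1-p)·3 ⇒ p(-2) = (1-p)(-5) ⇒ p = 5/7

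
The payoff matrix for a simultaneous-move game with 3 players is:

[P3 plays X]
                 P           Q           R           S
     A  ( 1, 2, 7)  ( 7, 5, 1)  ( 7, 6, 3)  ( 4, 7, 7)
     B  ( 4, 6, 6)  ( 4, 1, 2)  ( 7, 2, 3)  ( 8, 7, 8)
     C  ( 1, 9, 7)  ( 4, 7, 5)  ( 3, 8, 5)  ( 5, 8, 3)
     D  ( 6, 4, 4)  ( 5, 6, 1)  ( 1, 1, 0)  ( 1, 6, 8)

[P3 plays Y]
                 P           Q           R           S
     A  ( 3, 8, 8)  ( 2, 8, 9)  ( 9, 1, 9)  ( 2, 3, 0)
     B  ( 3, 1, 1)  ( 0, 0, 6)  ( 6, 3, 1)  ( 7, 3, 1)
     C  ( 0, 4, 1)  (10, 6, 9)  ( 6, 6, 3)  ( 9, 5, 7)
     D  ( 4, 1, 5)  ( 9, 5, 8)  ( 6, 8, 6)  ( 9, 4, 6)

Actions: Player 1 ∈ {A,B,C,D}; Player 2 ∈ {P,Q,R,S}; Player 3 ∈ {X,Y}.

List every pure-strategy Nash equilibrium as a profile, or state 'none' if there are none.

Nash profiles: (B,S,X), (C,Q,Y)

(A,P,X): not NE [P1→D gives 6>1; P2→S gives 7>2; P3→Y gives 8>7]
(A,P,Y): not NE [P1→D gives 4>3]
(A,Q,X): not NE [P2→S gives 7>5; P3→Y gives 9>1]
(A,Q,Y): not NE [P1→C gives 10>2]
(A,R,X): not NE [P2→S gives 7>6; P3→Y gives 9>3]
(A,R,Y): not NE [P2→Q gives 8>1]
(A,S,X): not NE [P1→B gives 8>4]
(A,S,Y): not NE [P1→D gives 9>2; P2→Q gives 8>3; P3→X gives 7>0]
(B,P,X): not NE [P1→D gives 6>4; P2→S gives 7>6]
(B,P,Y): not NE [P1→D gives 4>3; P2→S gives 3>1; P3→X gives 6>1]
(B,Q,X): not NE [P1→A gives 7>4; P2→S gives 7>1; P3→Y gives 6>2]
(B,Q,Y): not NE [P1→C gives 10>0; P2→S gives 3>0]
(B,R,X): not NE [P2→S gives 7>2]
(B,R,Y): not NE [P1→A gives 9>6; P3→X gives 3>1]
(B,S,X): NE
(B,S,Y): not NE [P1→D gives 9>7; P3→X gives 8>1]
(C,P,X): not NE [P1→D gives 6>1]
(C,P,Y): not NE [P1→D gives 4>0; P2→R gives 6>4; P3→X gives 7>1]
(C,Q,X): not NE [P1→A gives 7>4; P2→P gives 9>7; P3→Y gives 9>5]
(C,Q,Y): NE
(C,R,X): not NE [P1→B gives 7>3; P2→P gives 9>8]
(C,R,Y): not NE [P1→A gives 9>6; P3→X gives 5>3]
(C,S,X): not NE [P1→B gives 8>5; P2→P gives 9>8; P3→Y gives 7>3]
(C,S,Y): not NE [P2→R gives 6>5]
(D,P,X): not NE [P2→S gives 6>4; P3→Y gives 5>4]
(D,P,Y): not NE [P2→R gives 8>1]
(D,Q,X): not NE [P1→A gives 7>5; P3→Y gives 8>1]
(D,Q,Y): not NE [P1→C gives 10>9; P2→R gives 8>5]
(D,R,X): not NE [P1→B gives 7>1; P2→S gives 6>1; P3→Y gives 6>0]
(D,R,Y): not NE [P1→A gives 9>6]
(D,S,X): not NE [P1→B gives 8>1]
(D,S,Y): not NE [P2→R gives 8>4; P3→X gives 8>6]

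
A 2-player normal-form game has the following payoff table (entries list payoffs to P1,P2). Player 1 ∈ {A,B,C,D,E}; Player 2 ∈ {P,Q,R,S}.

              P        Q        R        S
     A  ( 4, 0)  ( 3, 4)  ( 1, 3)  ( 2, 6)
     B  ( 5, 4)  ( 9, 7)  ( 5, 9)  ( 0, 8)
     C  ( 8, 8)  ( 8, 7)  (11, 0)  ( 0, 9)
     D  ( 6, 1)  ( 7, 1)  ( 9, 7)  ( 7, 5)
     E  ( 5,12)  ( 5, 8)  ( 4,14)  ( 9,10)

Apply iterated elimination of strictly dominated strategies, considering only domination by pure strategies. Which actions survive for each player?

Survivors P1:{C,D,E} P2:{P,R,S}

P1 drop A (D beats it: P:6>4 Q:7>3 R:9>1 S:7>2)
P2 drop Q (S beats it: B:8>7 C:9>7 D:5>1 E:10>8)
P1 drop B (D beats it: P:6>5 R:9>5 S:7>0)
P1→{C,D,E} P2→{P,R,S}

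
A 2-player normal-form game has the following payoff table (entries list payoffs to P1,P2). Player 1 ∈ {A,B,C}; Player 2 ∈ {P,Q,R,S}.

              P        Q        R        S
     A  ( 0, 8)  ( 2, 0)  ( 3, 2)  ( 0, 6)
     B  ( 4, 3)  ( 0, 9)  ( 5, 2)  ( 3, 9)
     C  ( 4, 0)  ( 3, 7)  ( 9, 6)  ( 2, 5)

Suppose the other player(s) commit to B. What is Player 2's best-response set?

P2 best: {Q,S}

u_2(P vs B) = 3
u_2(Q vs B) = 9
u_2(R vs B) = 2
u_2(S vs B) = 9
max payoff 9 at {Q,S}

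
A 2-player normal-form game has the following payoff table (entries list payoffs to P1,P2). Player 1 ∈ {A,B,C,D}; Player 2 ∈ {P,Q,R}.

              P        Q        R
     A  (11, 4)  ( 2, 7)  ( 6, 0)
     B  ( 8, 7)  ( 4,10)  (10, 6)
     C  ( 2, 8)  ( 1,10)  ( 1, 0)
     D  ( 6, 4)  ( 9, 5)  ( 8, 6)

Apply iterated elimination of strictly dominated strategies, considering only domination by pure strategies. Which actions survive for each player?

P1 drop C (A beats it: P:11>2 Q:2>1 R:6>1)
P2 drop P (Q beats it: A:7>4 B:10>7 D:5>4)
P1 drop A (B beats it: Q:4>2 R:10>6)
P1→{B,D} P2→{Q,R}

Survivors P1:{B,D} P2:{Q,R}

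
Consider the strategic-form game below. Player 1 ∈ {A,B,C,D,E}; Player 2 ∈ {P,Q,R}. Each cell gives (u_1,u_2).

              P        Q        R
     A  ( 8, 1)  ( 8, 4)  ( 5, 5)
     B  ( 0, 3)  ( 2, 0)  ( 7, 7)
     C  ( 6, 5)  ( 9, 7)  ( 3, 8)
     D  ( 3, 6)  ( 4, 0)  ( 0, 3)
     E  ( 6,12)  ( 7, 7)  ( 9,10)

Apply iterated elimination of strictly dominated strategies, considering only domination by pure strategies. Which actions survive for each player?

Survivors P1:{A,E} P2:{P,R}

P1 drop B (E beats it: P:6>0 Q:7>2 R:9>7)
P1 drop D (A beats it: P:8>3 Q:8>4 R:5>0)
P2 drop Q (R beats it: A:5>4 C:8>7 E:10>7)
P1 drop C (A beats it: P:8>6 R:5>3)
P1→{A,E} P2→{P,R}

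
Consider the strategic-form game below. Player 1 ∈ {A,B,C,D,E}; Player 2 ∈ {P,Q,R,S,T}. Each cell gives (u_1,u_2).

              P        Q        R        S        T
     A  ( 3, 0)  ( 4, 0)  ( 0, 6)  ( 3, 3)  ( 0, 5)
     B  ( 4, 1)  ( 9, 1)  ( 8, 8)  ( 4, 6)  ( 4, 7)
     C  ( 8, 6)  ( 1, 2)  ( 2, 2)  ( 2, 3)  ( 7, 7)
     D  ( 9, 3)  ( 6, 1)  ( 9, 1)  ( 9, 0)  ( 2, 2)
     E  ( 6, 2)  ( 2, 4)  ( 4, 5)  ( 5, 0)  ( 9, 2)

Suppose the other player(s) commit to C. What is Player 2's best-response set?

argmax u_2 = {T}

u_2(P vs C) = 6
u_2(Q vs C) = 2
u_2(R vs C) = 2
u_2(S vs C) = 3
u_2(T vs C) = 7
max payoff 7 at {T}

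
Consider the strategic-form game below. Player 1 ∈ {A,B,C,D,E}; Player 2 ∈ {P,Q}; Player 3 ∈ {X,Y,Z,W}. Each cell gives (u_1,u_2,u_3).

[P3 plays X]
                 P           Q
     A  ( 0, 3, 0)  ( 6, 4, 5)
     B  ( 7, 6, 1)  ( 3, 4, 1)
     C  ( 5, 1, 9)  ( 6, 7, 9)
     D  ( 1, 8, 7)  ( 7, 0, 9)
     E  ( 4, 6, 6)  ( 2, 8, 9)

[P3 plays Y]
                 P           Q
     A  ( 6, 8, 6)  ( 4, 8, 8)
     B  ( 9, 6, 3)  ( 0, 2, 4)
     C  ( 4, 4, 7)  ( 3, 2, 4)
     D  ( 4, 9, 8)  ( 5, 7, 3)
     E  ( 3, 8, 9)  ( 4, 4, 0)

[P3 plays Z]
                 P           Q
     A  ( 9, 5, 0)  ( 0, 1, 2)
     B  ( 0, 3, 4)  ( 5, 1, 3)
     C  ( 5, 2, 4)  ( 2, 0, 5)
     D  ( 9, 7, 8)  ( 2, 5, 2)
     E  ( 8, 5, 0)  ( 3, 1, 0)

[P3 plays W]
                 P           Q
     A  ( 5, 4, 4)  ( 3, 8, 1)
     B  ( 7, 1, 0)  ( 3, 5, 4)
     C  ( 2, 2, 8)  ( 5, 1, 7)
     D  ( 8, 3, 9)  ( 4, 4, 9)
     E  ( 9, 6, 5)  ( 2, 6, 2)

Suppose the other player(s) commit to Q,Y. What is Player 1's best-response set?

P1 best: {D}

u_1(A vs Q,Y) = 4
u_1(B vs Q,Y) = 0
u_1(C vs Q,Y) = 3
u_1(D vs Q,Y) = 5
u_1(E vs Q,Y) = 4
max payoff 5 at {D}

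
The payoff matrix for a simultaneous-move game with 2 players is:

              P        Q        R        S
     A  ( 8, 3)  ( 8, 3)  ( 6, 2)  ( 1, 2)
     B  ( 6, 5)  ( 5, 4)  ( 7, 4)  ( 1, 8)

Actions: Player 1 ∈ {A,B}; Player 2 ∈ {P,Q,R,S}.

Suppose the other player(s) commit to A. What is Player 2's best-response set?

u_2(P vs A) = 3
u_2(Q vs A) = 3
u_2(R vs A) = 2
u_2(S vs A) = 2
max payoff 3 at {P,Q}

P2 best: {P,Q}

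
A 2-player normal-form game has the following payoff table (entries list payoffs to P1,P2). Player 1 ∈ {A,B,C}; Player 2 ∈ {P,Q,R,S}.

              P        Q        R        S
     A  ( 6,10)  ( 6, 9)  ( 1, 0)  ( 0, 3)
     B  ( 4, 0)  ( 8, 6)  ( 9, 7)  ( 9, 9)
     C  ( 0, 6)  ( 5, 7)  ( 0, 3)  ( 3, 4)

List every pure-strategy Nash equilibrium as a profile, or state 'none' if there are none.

(A,P): NE
(A,Q): not NE [P1→B gives 8>6; P2→P gives 10>9]
(A,R): not NE [P1→B gives 9>1; P2→P gives 10>0]
(A,S): not NE [P1→B gives 9>0; P2→P gives 10>3]
(B,P): not NE [P1→A gives 6>4; P2→S gives 9>0]
(B,Q): not NE [P2→S gives 9>6]
(B,R): not NE [P2→S gives 9>7]
(B,S): NE
(C,P): not NE [P1→A gives 6>0; P2→Q gives 7>6]
(C,Q): not NE [P1→B gives 8>5]
(C,R): not NE [P1→B gives 9>0; P2→Q gives 7>3]
(C,S): not NE [P1→B gives 9>3; P2→Q gives 7>4]

PSNE = {(A,P), (B,S)}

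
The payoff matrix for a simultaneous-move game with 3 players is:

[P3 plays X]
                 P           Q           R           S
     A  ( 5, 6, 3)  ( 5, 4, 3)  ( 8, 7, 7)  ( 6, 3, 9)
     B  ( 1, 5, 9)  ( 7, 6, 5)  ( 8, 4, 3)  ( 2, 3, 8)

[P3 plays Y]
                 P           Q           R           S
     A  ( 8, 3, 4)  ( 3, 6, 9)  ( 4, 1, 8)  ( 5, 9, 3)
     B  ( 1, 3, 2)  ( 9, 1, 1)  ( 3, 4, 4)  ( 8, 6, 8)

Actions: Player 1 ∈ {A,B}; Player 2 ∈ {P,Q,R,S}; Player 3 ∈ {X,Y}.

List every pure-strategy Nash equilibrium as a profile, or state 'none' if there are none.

NE set: (B,Q,X), (B,S,Y)

(A,P,X): not NE [P2→R gives 7>6; P3→Y gives 4>3]
(A,P,Y): not NE [P2→S gives 9>3]
(A,Q,X): not NE [P1→B gives 7>5; P2→R gives 7>4; P3→Y gives 9>3]
(A,Q,Y): not NE [P1→B gives 9>3; P2→S gives 9>6]
(A,R,X): not NE [P3→Y gives 8>7]
(A,R,Y): not NE [P2→S gives 9>1]
(A,S,X): not NE [P2→R gives 7>3]
(A,S,Y): not NE [P1→B gives 8>5; P3→X gives 9>3]
(B,P,X): not NE [P1→A gives 5>1; P2→Q gives 6>5]
(B,P,Y): not NE [P1→A gives 8>1; P2→S gives 6>3; P3→X gives 9>2]
(B,Q,X): NE
(B,Q,Y): not NE [P2→S gives 6>1; P3→X gives 5>1]
(B,R,X): not NE [P2→Q gives 6>4; P3→Y gives 4>3]
(B,R,Y): not NE [P1→A gives 4>3; P2→S gives 6>4]
(B,S,X): not NE [P1→A gives 6>2; P2→Q gives 6>3]
(B,S,Y): NE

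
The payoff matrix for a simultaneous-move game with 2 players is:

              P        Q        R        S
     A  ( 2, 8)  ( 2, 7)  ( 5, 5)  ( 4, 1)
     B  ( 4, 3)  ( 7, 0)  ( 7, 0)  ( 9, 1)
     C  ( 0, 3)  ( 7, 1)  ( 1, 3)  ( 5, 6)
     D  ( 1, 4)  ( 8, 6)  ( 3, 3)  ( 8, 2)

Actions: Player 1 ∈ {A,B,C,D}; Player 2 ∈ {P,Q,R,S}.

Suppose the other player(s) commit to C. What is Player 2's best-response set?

P2 best: {S}

u_2(P vs C) = 3
u_2(Q vs C) = 1
u_2(R vs C) = 3
u_2(S vs C) = 6
max payoff 6 at {S}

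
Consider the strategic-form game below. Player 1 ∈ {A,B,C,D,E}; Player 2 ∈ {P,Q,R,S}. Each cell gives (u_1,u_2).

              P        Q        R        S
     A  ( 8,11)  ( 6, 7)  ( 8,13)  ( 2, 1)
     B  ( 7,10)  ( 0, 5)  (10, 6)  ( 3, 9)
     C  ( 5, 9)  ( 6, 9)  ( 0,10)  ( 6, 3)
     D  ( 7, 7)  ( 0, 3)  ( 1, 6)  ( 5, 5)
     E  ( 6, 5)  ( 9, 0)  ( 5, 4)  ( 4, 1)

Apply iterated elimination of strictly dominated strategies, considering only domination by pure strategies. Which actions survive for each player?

Remaining: P1:{A,B} P2:{P,R}

P2 drop Q (R beats it: A:13>7 B:6>5 C:10>9 D:6>3 E:4>0)
P2 drop S (P beats it: A:11>1 B:10>9 C:9>3 D:7>5 E:5>1)
P1 drop C (A beats it: P:8>5 R:8>0)
P1 drop D (A beats it: P:8>7 R:8>1)
P1 drop E (A beats it: P:8>6 R:8>5)
P1→{A,B} P2→{P,R}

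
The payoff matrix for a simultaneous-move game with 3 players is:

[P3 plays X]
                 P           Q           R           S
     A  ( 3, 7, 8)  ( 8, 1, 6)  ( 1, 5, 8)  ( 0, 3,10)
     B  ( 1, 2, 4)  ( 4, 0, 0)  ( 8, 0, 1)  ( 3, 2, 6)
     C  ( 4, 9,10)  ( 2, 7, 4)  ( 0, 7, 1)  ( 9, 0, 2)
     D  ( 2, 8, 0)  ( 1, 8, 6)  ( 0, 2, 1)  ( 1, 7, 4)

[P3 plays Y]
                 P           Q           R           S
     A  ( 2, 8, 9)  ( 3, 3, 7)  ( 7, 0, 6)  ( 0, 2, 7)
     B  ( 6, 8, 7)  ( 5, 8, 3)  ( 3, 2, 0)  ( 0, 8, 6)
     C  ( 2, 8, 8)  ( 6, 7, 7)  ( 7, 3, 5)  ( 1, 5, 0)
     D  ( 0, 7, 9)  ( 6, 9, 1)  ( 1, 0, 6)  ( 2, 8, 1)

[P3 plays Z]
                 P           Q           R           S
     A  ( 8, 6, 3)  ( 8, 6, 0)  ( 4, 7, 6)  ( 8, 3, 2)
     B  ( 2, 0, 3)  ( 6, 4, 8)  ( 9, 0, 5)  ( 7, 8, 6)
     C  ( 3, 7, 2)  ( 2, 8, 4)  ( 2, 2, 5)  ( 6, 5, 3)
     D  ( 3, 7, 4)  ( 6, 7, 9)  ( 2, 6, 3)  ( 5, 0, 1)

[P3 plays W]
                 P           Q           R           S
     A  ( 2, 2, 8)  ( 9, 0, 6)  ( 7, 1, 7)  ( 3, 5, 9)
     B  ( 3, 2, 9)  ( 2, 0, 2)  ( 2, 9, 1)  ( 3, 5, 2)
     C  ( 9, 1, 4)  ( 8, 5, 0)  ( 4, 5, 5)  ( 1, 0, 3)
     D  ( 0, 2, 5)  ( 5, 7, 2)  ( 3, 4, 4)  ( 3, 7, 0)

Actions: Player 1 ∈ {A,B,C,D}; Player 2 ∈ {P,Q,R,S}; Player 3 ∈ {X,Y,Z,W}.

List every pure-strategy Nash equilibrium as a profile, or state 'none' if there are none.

NE set: (C,P,X)

(A,P,X): not NE [P1→C gives 4>3; P3→Y gives 9>8]
(A,P,Y): not NE [P1→B gives 6>2]
(A,P,Z): not NE [P2→R gives 7>6; P3→Y gives 9>3]
(A,P,W): not NE [P1→C gives 9>2; P2→S gives 5>2; P3→Y gives 9>8]
(A,Q,X): not NE [P2→P gives 7>1; P3→Y gives 7>6]
(A,Q,Y): not NE [P1→D gives 6>3; P2→P gives 8>3]
(A,Q,Z): not NE [P2→R gives 7>6; P3→Y gives 7>0]
(A,Q,W): not NE [P2→S gives 5>0; P3→Y gives 7>6]
(A,R,X): not NE [P1→B gives 8>1; P2→P gives 7>5]
(A,R,Y): not NE [P2→P gives 8>0; P3→X gives 8>6]
(A,R,Z): not NE [P1→B gives 9>4; P3→X gives 8>6]
(A,R,W): not NE [P2→S gives 5>1; P3→X gives 8>7]
(A,S,X): not NE [P1→C gives 9>0; P2→P gives 7>3]
(A,S,Y): not NE [P1→D gives 2>0; P2→P gives 8>2; P3→X gives 10>7]
(A,S,Z): not NE [P2→R gives 7>3; P3→X gives 10>2]
(A,S,W): not NE [P3→X gives 10>9]
(B,P,X): not NE [P1→C gives 4>1; P3→W gives 9>4]
(B,P,Y): not NE [P3→W gives 9>7]
(B,P,Z): not NE [P1→A gives 8>2; P2→S gives 8>0; P3→W gives 9>3]
(B,P,W): not NE [P1→C gives 9>3; P2→R gives 9>2]
(B,Q,X): not NE [P1→A gives 8>4; P2→S gives 2>0; P3→Z gives 8>0]
(B,Q,Y): not NE [P1→D gives 6>5; P3→Z gives 8>3]
(B,Q,Z): not NE [P1→A gives 8>6; P2→S gives 8>4]
(B,Q,W): not NE [P1→A gives 9>2; P2→R gives 9>0; P3→Z gives 8>2]
(B,R,X): not NE [P2→S gives 2>0; P3→Z gives 5>1]
(B,R,Y): not NE [P1→C gives 7>3; P2→S gives 8>2; P3→Z gives 5>0]
(B,R,Z): not NE [P2→S gives 8>0]
(B,R,W): not NE [P1→A gives 7>2; P3→Z gives 5>1]
(B,S,X): not NE [P1→C gives 9>3]
(B,S,Y): not NE [P1→D gives 2>0]
(B,S,Z): not NE [P1→A gives 8>7]
(B,S,W): not NE [P2→R gives 9>5; P3→Z gives 6>2]
(C,P,X): NE
(C,P,Y): not NE [P1→B gives 6>2; P3→X gives 10>8]
(C,P,Z): not NE [P1→A gives 8>3; P2→Q gives 8>7; P3→X gives 10>2]
(C,P,W): not NE [P2→R gives 5>1; P3→X gives 10>4]
(C,Q,X): not NE [P1→A gives 8>2; P2→P gives 9>7; P3→Y gives 7>4]
(C,Q,Y): not NE [P2→P gives 8>7]
(C,Q,Z): not NE [P1→A gives 8>2; P3→Y gives 7>4]
(C,Q,W): not NE [P1→A gives 9>8; P3→Y gives 7>0]
(C,R,X): not NE [P1→B gives 8>0; P2→P gives 9>7; P3→W gives 5>1]
(C,R,Y): not NE [P2→P gives 8>3]
(C,R,Z): not NE [P1→B gives 9>2; P2→Q gives 8>2]
(C,R,W): not NE [P1→A gives 7>4]
(C,S,X): not NE [P2→P gives 9>0; P3→W gives 3>2]
(C,S,Y): not NE [P1→D gives 2>1; P2→P gives 8>5; P3→W gives 3>0]
(C,S,Z): not NE [P1→A gives 8>6; P2→Q gives 8>5]
(C,S,W): not NE [P1→D gives 3>1; P2→R gives 5>0]
(D,P,X): not NE [P1→C gives 4>2; P3→Y gives 9>0]
(D,P,Y): not NE [P1→B gives 6>0; P2→Q gives 9>7]
(D,P,Z): not NE [P1→A gives 8>3; P3→Y gives 9>4]
(D,P,W): not NE [P1→C gives 9>0; P2→S gives 7>2; P3→Y gives 9>5]
(D,Q,X): not NE [P1→A gives 8>1; P3→Z gives 9>6]
(D,Q,Y): not NE [P3→Z gives 9>1]
(D,Q,Z): not NE [P1→A gives 8>6]
(D,Q,W): not NE [P1→A gives 9>5; P3→Z gives 9>2]
(D,R,X): not NE [P1→B gives 8>0; P2→Q gives 8>2; P3→Y gives 6>1]
(D,R,Y): not NE [P1→C gives 7>1; P2→Q gives 9>0]
(D,R,Z): not NE [P1→B gives 9>2; P2→Q gives 7>6; P3→Y gives 6>3]
(D,R,W): not NE [P1→A gives 7>3; P2→S gives 7>4; P3→Y gives 6>4]
(D,S,X): not NE [P1→C gives 9>1; P2→Q gives 8>7]
(D,S,Y): not NE [P2→Q gives 9>8; P3→X gives 4>1]
(D,S,Z): not NE [P1→A gives 8>5; P2→Q gives 7>0; P3→X gives 4>1]
(D,S,W): not NE [P3→X gives 4>0]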